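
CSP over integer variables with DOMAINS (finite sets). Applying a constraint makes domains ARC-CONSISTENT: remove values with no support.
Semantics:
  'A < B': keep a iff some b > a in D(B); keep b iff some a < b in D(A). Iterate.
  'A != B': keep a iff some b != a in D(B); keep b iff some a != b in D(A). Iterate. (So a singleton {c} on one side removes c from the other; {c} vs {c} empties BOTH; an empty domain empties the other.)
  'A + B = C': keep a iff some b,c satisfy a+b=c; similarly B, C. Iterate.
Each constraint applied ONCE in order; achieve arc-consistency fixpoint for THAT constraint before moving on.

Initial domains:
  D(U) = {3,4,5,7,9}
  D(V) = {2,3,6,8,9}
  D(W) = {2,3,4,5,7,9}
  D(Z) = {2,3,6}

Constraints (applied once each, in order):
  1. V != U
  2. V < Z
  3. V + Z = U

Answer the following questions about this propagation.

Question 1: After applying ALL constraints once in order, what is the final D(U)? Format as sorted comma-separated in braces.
Answer: {5,9}

Derivation:
Constraint 1 (V != U) on D(V)={2,3,6,8,9} D(U)={3,4,5,7,9}: no change
Constraint 2 (V < Z) on D(V)={2,3,6,8,9} D(Z)={2,3,6}: V {2,3,6,8,9}->{2,3}; Z {2,3,6}->{3,6}
Constraint 3 (V + Z = U) on D(V)={2,3} D(Z)={3,6} D(U)={3,4,5,7,9}: U {3,4,5,7,9}->{5,9}
So after all 3 constraints: D(U) = {5,9}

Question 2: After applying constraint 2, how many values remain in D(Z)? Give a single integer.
Constraint 1 (V != U) on D(V)={2,3,6,8,9} D(U)={3,4,5,7,9}: no change
Constraint 2 (V < Z) on D(V)={2,3,6,8,9} D(Z)={2,3,6}: V {2,3,6,8,9}->{2,3}; Z {2,3,6}->{3,6}
So after constraint 2: D(Z)={3,6}, size = 2

Answer: 2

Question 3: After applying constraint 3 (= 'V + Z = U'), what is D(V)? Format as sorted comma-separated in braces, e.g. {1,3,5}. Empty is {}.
Constraint 1 (V != U) on D(V)={2,3,6,8,9} D(U)={3,4,5,7,9}: no change
Constraint 2 (V < Z) on D(V)={2,3,6,8,9} D(Z)={2,3,6}: V {2,3,6,8,9}->{2,3}; Z {2,3,6}->{3,6}
Constraint 3 (V + Z = U) on D(V)={2,3} D(Z)={3,6} D(U)={3,4,5,7,9}: U {3,4,5,7,9}->{5,9}
So after constraint 3: D(V) = {2,3}

Answer: {2,3}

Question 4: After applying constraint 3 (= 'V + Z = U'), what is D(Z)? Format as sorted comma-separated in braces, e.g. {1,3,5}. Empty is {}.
Constraint 1 (V != U) on D(V)={2,3,6,8,9} D(U)={3,4,5,7,9}: no change
Constraint 2 (V < Z) on D(V)={2,3,6,8,9} D(Z)={2,3,6}: V {2,3,6,8,9}->{2,3}; Z {2,3,6}->{3,6}
Constraint 3 (V + Z = U) on D(V)={2,3} D(Z)={3,6} D(U)={3,4,5,7,9}: U {3,4,5,7,9}->{5,9}
So after constraint 3: D(Z) = {3,6}

Answer: {3,6}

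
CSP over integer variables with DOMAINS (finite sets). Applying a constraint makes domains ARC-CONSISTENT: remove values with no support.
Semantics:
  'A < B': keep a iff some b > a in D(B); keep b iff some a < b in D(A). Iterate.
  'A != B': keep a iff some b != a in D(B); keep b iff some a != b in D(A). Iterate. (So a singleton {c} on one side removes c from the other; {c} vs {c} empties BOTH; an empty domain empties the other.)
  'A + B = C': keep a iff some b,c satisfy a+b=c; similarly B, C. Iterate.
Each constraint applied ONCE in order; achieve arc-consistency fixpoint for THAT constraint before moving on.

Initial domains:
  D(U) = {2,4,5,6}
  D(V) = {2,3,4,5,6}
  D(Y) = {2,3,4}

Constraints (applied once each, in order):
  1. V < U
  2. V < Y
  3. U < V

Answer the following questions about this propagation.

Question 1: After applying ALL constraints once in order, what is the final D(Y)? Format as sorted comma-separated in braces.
Answer: {3,4}

Derivation:
Constraint 1 (V < U) on D(V)={2,3,4,5,6} D(U)={2,4,5,6}: V {2,3,4,5,6}->{2,3,4,5}; U {2,4,5,6}->{4,5,6}
Constraint 2 (V < Y) on D(V)={2,3,4,5} D(Y)={2,3,4}: V {2,3,4,5}->{2,3}; Y {2,3,4}->{3,4}
Constraint 3 (U < V) on D(U)={4,5,6} D(V)={2,3}: U {4,5,6}->{}; V {2,3}->{}
So after all 3 constraints: D(Y) = {3,4}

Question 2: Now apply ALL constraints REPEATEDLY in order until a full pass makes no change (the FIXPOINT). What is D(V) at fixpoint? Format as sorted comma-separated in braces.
pass 0 (initial): D(V)={2,3,4,5,6}
pass 1: U {2,4,5,6}->{}; V {2,3,4,5,6}->{}; Y {2,3,4}->{3,4}
pass 2: Y {3,4}->{}
pass 3: no change
Fixpoint after 3 passes: D(V) = {}

Answer: {}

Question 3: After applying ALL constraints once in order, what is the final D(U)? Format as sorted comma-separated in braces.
Answer: {}

Derivation:
Constraint 1 (V < U) on D(V)={2,3,4,5,6} D(U)={2,4,5,6}: V {2,3,4,5,6}->{2,3,4,5}; U {2,4,5,6}->{4,5,6}
Constraint 2 (V < Y) on D(V)={2,3,4,5} D(Y)={2,3,4}: V {2,3,4,5}->{2,3}; Y {2,3,4}->{3,4}
Constraint 3 (U < V) on D(U)={4,5,6} D(V)={2,3}: U {4,5,6}->{}; V {2,3}->{}
So after all 3 constraints: D(U) = {}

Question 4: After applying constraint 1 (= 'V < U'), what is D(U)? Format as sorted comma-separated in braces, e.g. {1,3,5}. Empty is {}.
Answer: {4,5,6}

Derivation:
Constraint 1 (V < U) on D(V)={2,3,4,5,6} D(U)={2,4,5,6}: V {2,3,4,5,6}->{2,3,4,5}; U {2,4,5,6}->{4,5,6}
So after constraint 1: D(U) = {4,5,6}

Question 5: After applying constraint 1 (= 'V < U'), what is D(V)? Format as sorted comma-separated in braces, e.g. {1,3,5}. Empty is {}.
Answer: {2,3,4,5}

Derivation:
Constraint 1 (V < U) on D(V)={2,3,4,5,6} D(U)={2,4,5,6}: V {2,3,4,5,6}->{2,3,4,5}; U {2,4,5,6}->{4,5,6}
So after constraint 1: D(V) = {2,3,4,5}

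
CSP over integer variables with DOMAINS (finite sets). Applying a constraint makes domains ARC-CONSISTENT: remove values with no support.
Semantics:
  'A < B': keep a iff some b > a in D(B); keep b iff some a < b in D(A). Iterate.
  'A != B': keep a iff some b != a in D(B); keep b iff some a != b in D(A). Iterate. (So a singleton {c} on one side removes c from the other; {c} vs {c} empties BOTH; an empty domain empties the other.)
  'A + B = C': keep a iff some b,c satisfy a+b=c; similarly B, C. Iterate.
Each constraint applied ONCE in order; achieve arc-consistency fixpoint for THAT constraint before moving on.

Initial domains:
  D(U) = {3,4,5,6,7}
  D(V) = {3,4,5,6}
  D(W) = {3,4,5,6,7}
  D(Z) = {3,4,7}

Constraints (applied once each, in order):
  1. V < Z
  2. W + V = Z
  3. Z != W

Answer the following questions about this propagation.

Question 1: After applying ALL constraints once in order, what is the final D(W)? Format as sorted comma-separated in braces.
Constraint 1 (V < Z) on D(V)={3,4,5,6} D(Z)={3,4,7}: Z {3,4,7}->{4,7}
Constraint 2 (W + V = Z) on D(W)={3,4,5,6,7} D(V)={3,4,5,6} D(Z)={4,7}: W {3,4,5,6,7}->{3,4}; V {3,4,5,6}->{3,4}; Z {4,7}->{7}
Constraint 3 (Z != W) on D(Z)={7} D(W)={3,4}: no change
So after all 3 constraints: D(W) = {3,4}

Answer: {3,4}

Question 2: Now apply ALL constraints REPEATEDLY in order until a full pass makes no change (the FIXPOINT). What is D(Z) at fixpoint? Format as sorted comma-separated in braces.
pass 0 (initial): D(Z)={3,4,7}
pass 1: V {3,4,5,6}->{3,4}; W {3,4,5,6,7}->{3,4}; Z {3,4,7}->{7}
pass 2: no change
Fixpoint after 2 passes: D(Z) = {7}

Answer: {7}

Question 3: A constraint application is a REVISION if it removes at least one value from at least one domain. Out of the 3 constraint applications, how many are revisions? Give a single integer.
Answer: 2

Derivation:
Constraint 1 (V < Z) on D(V)={3,4,5,6} D(Z)={3,4,7}: Z {3,4,7}->{4,7} => REVISION
Constraint 2 (W + V = Z) on D(W)={3,4,5,6,7} D(V)={3,4,5,6} D(Z)={4,7}: W {3,4,5,6,7}->{3,4}; V {3,4,5,6}->{3,4}; Z {4,7}->{7} => REVISION
Constraint 3 (Z != W) on D(Z)={7} D(W)={3,4}: no change => not a revision
Total revisions = 2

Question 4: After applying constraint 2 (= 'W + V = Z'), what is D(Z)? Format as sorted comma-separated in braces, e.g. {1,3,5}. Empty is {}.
Constraint 1 (V < Z) on D(V)={3,4,5,6} D(Z)={3,4,7}: Z {3,4,7}->{4,7}
Constraint 2 (W + V = Z) on D(W)={3,4,5,6,7} D(V)={3,4,5,6} D(Z)={4,7}: W {3,4,5,6,7}->{3,4}; V {3,4,5,6}->{3,4}; Z {4,7}->{7}
So after constraint 2: D(Z) = {7}

Answer: {7}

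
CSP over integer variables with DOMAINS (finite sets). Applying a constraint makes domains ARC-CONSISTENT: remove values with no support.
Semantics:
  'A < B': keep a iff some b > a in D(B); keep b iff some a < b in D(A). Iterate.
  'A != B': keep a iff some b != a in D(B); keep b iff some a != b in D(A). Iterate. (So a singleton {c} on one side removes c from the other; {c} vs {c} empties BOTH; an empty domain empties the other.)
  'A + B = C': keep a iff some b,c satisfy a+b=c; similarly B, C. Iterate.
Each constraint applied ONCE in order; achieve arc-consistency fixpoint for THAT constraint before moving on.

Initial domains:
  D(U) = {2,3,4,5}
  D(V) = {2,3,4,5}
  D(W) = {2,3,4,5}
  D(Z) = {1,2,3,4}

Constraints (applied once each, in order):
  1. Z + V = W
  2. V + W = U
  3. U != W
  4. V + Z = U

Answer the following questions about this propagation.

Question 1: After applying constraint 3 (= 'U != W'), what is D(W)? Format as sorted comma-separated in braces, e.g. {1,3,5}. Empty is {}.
Answer: {3}

Derivation:
Constraint 1 (Z + V = W) on D(Z)={1,2,3,4} D(V)={2,3,4,5} D(W)={2,3,4,5}: Z {1,2,3,4}->{1,2,3}; V {2,3,4,5}->{2,3,4}; W {2,3,4,5}->{3,4,5}
Constraint 2 (V + W = U) on D(V)={2,3,4} D(W)={3,4,5} D(U)={2,3,4,5}: V {2,3,4}->{2}; W {3,4,5}->{3}; U {2,3,4,5}->{5}
Constraint 3 (U != W) on D(U)={5} D(W)={3}: no change
So after constraint 3: D(W) = {3}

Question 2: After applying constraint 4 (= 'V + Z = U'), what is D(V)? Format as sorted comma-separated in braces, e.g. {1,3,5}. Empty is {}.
Constraint 1 (Z + V = W) on D(Z)={1,2,3,4} D(V)={2,3,4,5} D(W)={2,3,4,5}: Z {1,2,3,4}->{1,2,3}; V {2,3,4,5}->{2,3,4}; W {2,3,4,5}->{3,4,5}
Constraint 2 (V + W = U) on D(V)={2,3,4} D(W)={3,4,5} D(U)={2,3,4,5}: V {2,3,4}->{2}; W {3,4,5}->{3}; U {2,3,4,5}->{5}
Constraint 3 (U != W) on D(U)={5} D(W)={3}: no change
Constraint 4 (V + Z = U) on D(V)={2} D(Z)={1,2,3} D(U)={5}: Z {1,2,3}->{3}
So after constraint 4: D(V) = {2}

Answer: {2}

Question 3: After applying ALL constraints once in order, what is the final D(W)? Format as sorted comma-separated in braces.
Constraint 1 (Z + V = W) on D(Z)={1,2,3,4} D(V)={2,3,4,5} D(W)={2,3,4,5}: Z {1,2,3,4}->{1,2,3}; V {2,3,4,5}->{2,3,4}; W {2,3,4,5}->{3,4,5}
Constraint 2 (V + W = U) on D(V)={2,3,4} D(W)={3,4,5} D(U)={2,3,4,5}: V {2,3,4}->{2}; W {3,4,5}->{3}; U {2,3,4,5}->{5}
Constraint 3 (U != W) on D(U)={5} D(W)={3}: no change
Constraint 4 (V + Z = U) on D(V)={2} D(Z)={1,2,3} D(U)={5}: Z {1,2,3}->{3}
So after all 4 constraints: D(W) = {3}

Answer: {3}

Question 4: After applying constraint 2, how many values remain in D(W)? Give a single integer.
Answer: 1

Derivation:
Constraint 1 (Z + V = W) on D(Z)={1,2,3,4} D(V)={2,3,4,5} D(W)={2,3,4,5}: Z {1,2,3,4}->{1,2,3}; V {2,3,4,5}->{2,3,4}; W {2,3,4,5}->{3,4,5}
Constraint 2 (V + W = U) on D(V)={2,3,4} D(W)={3,4,5} D(U)={2,3,4,5}: V {2,3,4}->{2}; W {3,4,5}->{3}; U {2,3,4,5}->{5}
So after constraint 2: D(W)={3}, size = 1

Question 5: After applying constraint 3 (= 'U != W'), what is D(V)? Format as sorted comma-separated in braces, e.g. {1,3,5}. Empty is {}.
Constraint 1 (Z + V = W) on D(Z)={1,2,3,4} D(V)={2,3,4,5} D(W)={2,3,4,5}: Z {1,2,3,4}->{1,2,3}; V {2,3,4,5}->{2,3,4}; W {2,3,4,5}->{3,4,5}
Constraint 2 (V + W = U) on D(V)={2,3,4} D(W)={3,4,5} D(U)={2,3,4,5}: V {2,3,4}->{2}; W {3,4,5}->{3}; U {2,3,4,5}->{5}
Constraint 3 (U != W) on D(U)={5} D(W)={3}: no change
So after constraint 3: D(V) = {2}

Answer: {2}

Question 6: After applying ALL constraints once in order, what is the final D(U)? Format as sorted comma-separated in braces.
Constraint 1 (Z + V = W) on D(Z)={1,2,3,4} D(V)={2,3,4,5} D(W)={2,3,4,5}: Z {1,2,3,4}->{1,2,3}; V {2,3,4,5}->{2,3,4}; W {2,3,4,5}->{3,4,5}
Constraint 2 (V + W = U) on D(V)={2,3,4} D(W)={3,4,5} D(U)={2,3,4,5}: V {2,3,4}->{2}; W {3,4,5}->{3}; U {2,3,4,5}->{5}
Constraint 3 (U != W) on D(U)={5} D(W)={3}: no change
Constraint 4 (V + Z = U) on D(V)={2} D(Z)={1,2,3} D(U)={5}: Z {1,2,3}->{3}
So after all 4 constraints: D(U) = {5}

Answer: {5}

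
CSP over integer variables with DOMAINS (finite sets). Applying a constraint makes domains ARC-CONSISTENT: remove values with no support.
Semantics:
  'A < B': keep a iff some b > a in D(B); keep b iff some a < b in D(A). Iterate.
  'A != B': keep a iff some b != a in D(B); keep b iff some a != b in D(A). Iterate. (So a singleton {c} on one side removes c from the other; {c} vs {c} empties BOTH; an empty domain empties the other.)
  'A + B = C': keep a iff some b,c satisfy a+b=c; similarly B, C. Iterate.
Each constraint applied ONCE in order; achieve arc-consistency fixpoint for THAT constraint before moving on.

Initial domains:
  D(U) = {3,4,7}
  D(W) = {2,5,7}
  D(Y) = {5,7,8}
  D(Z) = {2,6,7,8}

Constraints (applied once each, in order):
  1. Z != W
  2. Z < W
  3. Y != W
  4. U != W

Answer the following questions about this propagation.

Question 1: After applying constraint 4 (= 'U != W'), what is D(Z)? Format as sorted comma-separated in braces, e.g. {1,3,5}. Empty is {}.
Constraint 1 (Z != W) on D(Z)={2,6,7,8} D(W)={2,5,7}: no change
Constraint 2 (Z < W) on D(Z)={2,6,7,8} D(W)={2,5,7}: Z {2,6,7,8}->{2,6}; W {2,5,7}->{5,7}
Constraint 3 (Y != W) on D(Y)={5,7,8} D(W)={5,7}: no change
Constraint 4 (U != W) on D(U)={3,4,7} D(W)={5,7}: no change
So after constraint 4: D(Z) = {2,6}

Answer: {2,6}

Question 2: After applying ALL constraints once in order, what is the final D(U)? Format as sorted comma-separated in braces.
Answer: {3,4,7}

Derivation:
Constraint 1 (Z != W) on D(Z)={2,6,7,8} D(W)={2,5,7}: no change
Constraint 2 (Z < W) on D(Z)={2,6,7,8} D(W)={2,5,7}: Z {2,6,7,8}->{2,6}; W {2,5,7}->{5,7}
Constraint 3 (Y != W) on D(Y)={5,7,8} D(W)={5,7}: no change
Constraint 4 (U != W) on D(U)={3,4,7} D(W)={5,7}: no change
So after all 4 constraints: D(U) = {3,4,7}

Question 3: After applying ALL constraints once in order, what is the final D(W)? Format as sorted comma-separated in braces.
Constraint 1 (Z != W) on D(Z)={2,6,7,8} D(W)={2,5,7}: no change
Constraint 2 (Z < W) on D(Z)={2,6,7,8} D(W)={2,5,7}: Z {2,6,7,8}->{2,6}; W {2,5,7}->{5,7}
Constraint 3 (Y != W) on D(Y)={5,7,8} D(W)={5,7}: no change
Constraint 4 (U != W) on D(U)={3,4,7} D(W)={5,7}: no change
So after all 4 constraints: D(W) = {5,7}

Answer: {5,7}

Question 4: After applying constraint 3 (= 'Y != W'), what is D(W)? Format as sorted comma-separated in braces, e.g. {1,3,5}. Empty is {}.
Constraint 1 (Z != W) on D(Z)={2,6,7,8} D(W)={2,5,7}: no change
Constraint 2 (Z < W) on D(Z)={2,6,7,8} D(W)={2,5,7}: Z {2,6,7,8}->{2,6}; W {2,5,7}->{5,7}
Constraint 3 (Y != W) on D(Y)={5,7,8} D(W)={5,7}: no change
So after constraint 3: D(W) = {5,7}

Answer: {5,7}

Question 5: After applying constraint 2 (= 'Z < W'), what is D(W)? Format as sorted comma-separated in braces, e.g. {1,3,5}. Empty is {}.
Constraint 1 (Z != W) on D(Z)={2,6,7,8} D(W)={2,5,7}: no change
Constraint 2 (Z < W) on D(Z)={2,6,7,8} D(W)={2,5,7}: Z {2,6,7,8}->{2,6}; W {2,5,7}->{5,7}
So after constraint 2: D(W) = {5,7}

Answer: {5,7}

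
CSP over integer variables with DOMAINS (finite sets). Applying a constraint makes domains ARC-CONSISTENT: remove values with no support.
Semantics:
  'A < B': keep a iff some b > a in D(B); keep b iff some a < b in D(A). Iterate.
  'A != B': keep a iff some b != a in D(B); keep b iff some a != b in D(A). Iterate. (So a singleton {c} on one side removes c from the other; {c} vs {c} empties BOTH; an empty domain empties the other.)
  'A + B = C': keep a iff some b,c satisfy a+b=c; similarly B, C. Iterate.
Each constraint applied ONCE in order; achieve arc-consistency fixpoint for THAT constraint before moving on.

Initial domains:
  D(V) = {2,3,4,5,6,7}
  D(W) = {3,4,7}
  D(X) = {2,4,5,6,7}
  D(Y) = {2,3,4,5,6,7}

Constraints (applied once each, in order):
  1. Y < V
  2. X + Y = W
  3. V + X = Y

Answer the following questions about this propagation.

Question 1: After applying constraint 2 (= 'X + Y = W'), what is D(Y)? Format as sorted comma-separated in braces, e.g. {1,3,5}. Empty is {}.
Answer: {2,3,5}

Derivation:
Constraint 1 (Y < V) on D(Y)={2,3,4,5,6,7} D(V)={2,3,4,5,6,7}: Y {2,3,4,5,6,7}->{2,3,4,5,6}; V {2,3,4,5,6,7}->{3,4,5,6,7}
Constraint 2 (X + Y = W) on D(X)={2,4,5,6,7} D(Y)={2,3,4,5,6} D(W)={3,4,7}: X {2,4,5,6,7}->{2,4,5}; Y {2,3,4,5,6}->{2,3,5}; W {3,4,7}->{4,7}
So after constraint 2: D(Y) = {2,3,5}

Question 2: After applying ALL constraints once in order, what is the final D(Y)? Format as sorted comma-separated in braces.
Constraint 1 (Y < V) on D(Y)={2,3,4,5,6,7} D(V)={2,3,4,5,6,7}: Y {2,3,4,5,6,7}->{2,3,4,5,6}; V {2,3,4,5,6,7}->{3,4,5,6,7}
Constraint 2 (X + Y = W) on D(X)={2,4,5,6,7} D(Y)={2,3,4,5,6} D(W)={3,4,7}: X {2,4,5,6,7}->{2,4,5}; Y {2,3,4,5,6}->{2,3,5}; W {3,4,7}->{4,7}
Constraint 3 (V + X = Y) on D(V)={3,4,5,6,7} D(X)={2,4,5} D(Y)={2,3,5}: V {3,4,5,6,7}->{3}; X {2,4,5}->{2}; Y {2,3,5}->{5}
So after all 3 constraints: D(Y) = {5}

Answer: {5}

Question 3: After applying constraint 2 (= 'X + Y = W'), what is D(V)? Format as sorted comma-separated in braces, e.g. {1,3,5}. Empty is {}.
Answer: {3,4,5,6,7}

Derivation:
Constraint 1 (Y < V) on D(Y)={2,3,4,5,6,7} D(V)={2,3,4,5,6,7}: Y {2,3,4,5,6,7}->{2,3,4,5,6}; V {2,3,4,5,6,7}->{3,4,5,6,7}
Constraint 2 (X + Y = W) on D(X)={2,4,5,6,7} D(Y)={2,3,4,5,6} D(W)={3,4,7}: X {2,4,5,6,7}->{2,4,5}; Y {2,3,4,5,6}->{2,3,5}; W {3,4,7}->{4,7}
So after constraint 2: D(V) = {3,4,5,6,7}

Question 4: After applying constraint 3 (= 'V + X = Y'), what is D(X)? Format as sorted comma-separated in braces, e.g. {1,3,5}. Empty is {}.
Constraint 1 (Y < V) on D(Y)={2,3,4,5,6,7} D(V)={2,3,4,5,6,7}: Y {2,3,4,5,6,7}->{2,3,4,5,6}; V {2,3,4,5,6,7}->{3,4,5,6,7}
Constraint 2 (X + Y = W) on D(X)={2,4,5,6,7} D(Y)={2,3,4,5,6} D(W)={3,4,7}: X {2,4,5,6,7}->{2,4,5}; Y {2,3,4,5,6}->{2,3,5}; W {3,4,7}->{4,7}
Constraint 3 (V + X = Y) on D(V)={3,4,5,6,7} D(X)={2,4,5} D(Y)={2,3,5}: V {3,4,5,6,7}->{3}; X {2,4,5}->{2}; Y {2,3,5}->{5}
So after constraint 3: D(X) = {2}

Answer: {2}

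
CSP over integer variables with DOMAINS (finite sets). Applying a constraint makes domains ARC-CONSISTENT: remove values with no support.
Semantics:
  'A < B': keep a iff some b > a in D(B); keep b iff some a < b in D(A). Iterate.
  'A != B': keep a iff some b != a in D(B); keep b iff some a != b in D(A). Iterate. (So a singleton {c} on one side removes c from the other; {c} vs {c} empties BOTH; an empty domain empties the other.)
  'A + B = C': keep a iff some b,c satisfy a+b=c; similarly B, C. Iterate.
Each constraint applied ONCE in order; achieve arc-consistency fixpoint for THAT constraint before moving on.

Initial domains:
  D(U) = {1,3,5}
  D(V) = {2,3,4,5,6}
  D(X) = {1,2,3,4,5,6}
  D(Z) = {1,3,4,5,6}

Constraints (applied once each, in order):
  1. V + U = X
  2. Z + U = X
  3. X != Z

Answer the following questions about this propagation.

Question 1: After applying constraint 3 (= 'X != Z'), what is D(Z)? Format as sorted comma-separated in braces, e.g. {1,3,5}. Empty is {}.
Constraint 1 (V + U = X) on D(V)={2,3,4,5,6} D(U)={1,3,5} D(X)={1,2,3,4,5,6}: V {2,3,4,5,6}->{2,3,4,5}; U {1,3,5}->{1,3}; X {1,2,3,4,5,6}->{3,4,5,6}
Constraint 2 (Z + U = X) on D(Z)={1,3,4,5,6} D(U)={1,3} D(X)={3,4,5,6}: Z {1,3,4,5,6}->{1,3,4,5}; X {3,4,5,6}->{4,5,6}
Constraint 3 (X != Z) on D(X)={4,5,6} D(Z)={1,3,4,5}: no change
So after constraint 3: D(Z) = {1,3,4,5}

Answer: {1,3,4,5}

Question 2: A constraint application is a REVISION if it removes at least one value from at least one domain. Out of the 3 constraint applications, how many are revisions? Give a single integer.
Constraint 1 (V + U = X) on D(V)={2,3,4,5,6} D(U)={1,3,5} D(X)={1,2,3,4,5,6}: V {2,3,4,5,6}->{2,3,4,5}; U {1,3,5}->{1,3}; X {1,2,3,4,5,6}->{3,4,5,6} => REVISION
Constraint 2 (Z + U = X) on D(Z)={1,3,4,5,6} D(U)={1,3} D(X)={3,4,5,6}: Z {1,3,4,5,6}->{1,3,4,5}; X {3,4,5,6}->{4,5,6} => REVISION
Constraint 3 (X != Z) on D(X)={4,5,6} D(Z)={1,3,4,5}: no change => not a revision
Total revisions = 2

Answer: 2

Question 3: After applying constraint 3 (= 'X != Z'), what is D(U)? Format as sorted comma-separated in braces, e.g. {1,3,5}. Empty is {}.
Constraint 1 (V + U = X) on D(V)={2,3,4,5,6} D(U)={1,3,5} D(X)={1,2,3,4,5,6}: V {2,3,4,5,6}->{2,3,4,5}; U {1,3,5}->{1,3}; X {1,2,3,4,5,6}->{3,4,5,6}
Constraint 2 (Z + U = X) on D(Z)={1,3,4,5,6} D(U)={1,3} D(X)={3,4,5,6}: Z {1,3,4,5,6}->{1,3,4,5}; X {3,4,5,6}->{4,5,6}
Constraint 3 (X != Z) on D(X)={4,5,6} D(Z)={1,3,4,5}: no change
So after constraint 3: D(U) = {1,3}

Answer: {1,3}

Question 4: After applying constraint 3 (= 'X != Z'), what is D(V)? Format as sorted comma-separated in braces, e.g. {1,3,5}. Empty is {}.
Answer: {2,3,4,5}

Derivation:
Constraint 1 (V + U = X) on D(V)={2,3,4,5,6} D(U)={1,3,5} D(X)={1,2,3,4,5,6}: V {2,3,4,5,6}->{2,3,4,5}; U {1,3,5}->{1,3}; X {1,2,3,4,5,6}->{3,4,5,6}
Constraint 2 (Z + U = X) on D(Z)={1,3,4,5,6} D(U)={1,3} D(X)={3,4,5,6}: Z {1,3,4,5,6}->{1,3,4,5}; X {3,4,5,6}->{4,5,6}
Constraint 3 (X != Z) on D(X)={4,5,6} D(Z)={1,3,4,5}: no change
So after constraint 3: D(V) = {2,3,4,5}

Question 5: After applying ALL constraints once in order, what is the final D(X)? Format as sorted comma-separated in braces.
Constraint 1 (V + U = X) on D(V)={2,3,4,5,6} D(U)={1,3,5} D(X)={1,2,3,4,5,6}: V {2,3,4,5,6}->{2,3,4,5}; U {1,3,5}->{1,3}; X {1,2,3,4,5,6}->{3,4,5,6}
Constraint 2 (Z + U = X) on D(Z)={1,3,4,5,6} D(U)={1,3} D(X)={3,4,5,6}: Z {1,3,4,5,6}->{1,3,4,5}; X {3,4,5,6}->{4,5,6}
Constraint 3 (X != Z) on D(X)={4,5,6} D(Z)={1,3,4,5}: no change
So after all 3 constraints: D(X) = {4,5,6}

Answer: {4,5,6}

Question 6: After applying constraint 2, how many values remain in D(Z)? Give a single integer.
Constraint 1 (V + U = X) on D(V)={2,3,4,5,6} D(U)={1,3,5} D(X)={1,2,3,4,5,6}: V {2,3,4,5,6}->{2,3,4,5}; U {1,3,5}->{1,3}; X {1,2,3,4,5,6}->{3,4,5,6}
Constraint 2 (Z + U = X) on D(Z)={1,3,4,5,6} D(U)={1,3} D(X)={3,4,5,6}: Z {1,3,4,5,6}->{1,3,4,5}; X {3,4,5,6}->{4,5,6}
So after constraint 2: D(Z)={1,3,4,5}, size = 4

Answer: 4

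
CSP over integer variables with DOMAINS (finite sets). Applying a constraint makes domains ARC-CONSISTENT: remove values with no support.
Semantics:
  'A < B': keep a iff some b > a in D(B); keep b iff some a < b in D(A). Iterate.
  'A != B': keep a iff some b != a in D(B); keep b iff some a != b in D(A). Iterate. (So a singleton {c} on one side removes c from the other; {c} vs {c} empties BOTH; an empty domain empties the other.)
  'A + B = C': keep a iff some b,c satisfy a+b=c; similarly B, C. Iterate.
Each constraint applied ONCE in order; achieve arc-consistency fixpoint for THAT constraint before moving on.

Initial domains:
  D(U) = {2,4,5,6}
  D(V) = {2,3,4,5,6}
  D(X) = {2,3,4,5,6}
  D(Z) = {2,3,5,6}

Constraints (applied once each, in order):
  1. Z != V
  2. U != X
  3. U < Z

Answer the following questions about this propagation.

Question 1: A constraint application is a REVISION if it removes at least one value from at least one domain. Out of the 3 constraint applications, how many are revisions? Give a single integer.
Answer: 1

Derivation:
Constraint 1 (Z != V) on D(Z)={2,3,5,6} D(V)={2,3,4,5,6}: no change => not a revision
Constraint 2 (U != X) on D(U)={2,4,5,6} D(X)={2,3,4,5,6}: no change => not a revision
Constraint 3 (U < Z) on D(U)={2,4,5,6} D(Z)={2,3,5,6}: U {2,4,5,6}->{2,4,5}; Z {2,3,5,6}->{3,5,6} => REVISION
Total revisions = 1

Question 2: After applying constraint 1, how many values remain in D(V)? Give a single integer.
Answer: 5

Derivation:
Constraint 1 (Z != V) on D(Z)={2,3,5,6} D(V)={2,3,4,5,6}: no change
So after constraint 1: D(V)={2,3,4,5,6}, size = 5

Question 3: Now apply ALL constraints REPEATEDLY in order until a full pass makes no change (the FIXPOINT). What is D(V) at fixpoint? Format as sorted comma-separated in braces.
Answer: {2,3,4,5,6}

Derivation:
pass 0 (initial): D(V)={2,3,4,5,6}
pass 1: U {2,4,5,6}->{2,4,5}; Z {2,3,5,6}->{3,5,6}
pass 2: no change
Fixpoint after 2 passes: D(V) = {2,3,4,5,6}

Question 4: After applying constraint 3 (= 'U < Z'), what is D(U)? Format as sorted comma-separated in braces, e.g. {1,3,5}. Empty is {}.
Answer: {2,4,5}

Derivation:
Constraint 1 (Z != V) on D(Z)={2,3,5,6} D(V)={2,3,4,5,6}: no change
Constraint 2 (U != X) on D(U)={2,4,5,6} D(X)={2,3,4,5,6}: no change
Constraint 3 (U < Z) on D(U)={2,4,5,6} D(Z)={2,3,5,6}: U {2,4,5,6}->{2,4,5}; Z {2,3,5,6}->{3,5,6}
So after constraint 3: D(U) = {2,4,5}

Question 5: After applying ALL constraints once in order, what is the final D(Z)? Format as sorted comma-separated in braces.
Answer: {3,5,6}

Derivation:
Constraint 1 (Z != V) on D(Z)={2,3,5,6} D(V)={2,3,4,5,6}: no change
Constraint 2 (U != X) on D(U)={2,4,5,6} D(X)={2,3,4,5,6}: no change
Constraint 3 (U < Z) on D(U)={2,4,5,6} D(Z)={2,3,5,6}: U {2,4,5,6}->{2,4,5}; Z {2,3,5,6}->{3,5,6}
So after all 3 constraints: D(Z) = {3,5,6}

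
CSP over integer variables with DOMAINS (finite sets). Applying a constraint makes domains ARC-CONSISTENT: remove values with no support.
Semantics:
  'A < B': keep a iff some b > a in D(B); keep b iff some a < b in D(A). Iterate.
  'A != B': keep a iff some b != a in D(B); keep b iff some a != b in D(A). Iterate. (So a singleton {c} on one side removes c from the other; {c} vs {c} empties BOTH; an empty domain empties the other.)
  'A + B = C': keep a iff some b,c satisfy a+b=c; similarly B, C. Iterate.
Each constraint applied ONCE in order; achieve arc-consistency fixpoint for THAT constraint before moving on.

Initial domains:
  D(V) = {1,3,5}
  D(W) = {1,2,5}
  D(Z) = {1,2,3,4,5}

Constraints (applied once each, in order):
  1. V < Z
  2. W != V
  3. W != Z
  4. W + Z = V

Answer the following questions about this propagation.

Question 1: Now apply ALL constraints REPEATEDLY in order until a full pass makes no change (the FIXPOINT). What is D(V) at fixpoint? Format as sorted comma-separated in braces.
Answer: {}

Derivation:
pass 0 (initial): D(V)={1,3,5}
pass 1: V {1,3,5}->{3}; W {1,2,5}->{1}; Z {1,2,3,4,5}->{2}
pass 2: V {3}->{}; W {1}->{}; Z {2}->{}
pass 3: no change
Fixpoint after 3 passes: D(V) = {}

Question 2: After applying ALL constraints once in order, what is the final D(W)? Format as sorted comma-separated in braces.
Constraint 1 (V < Z) on D(V)={1,3,5} D(Z)={1,2,3,4,5}: V {1,3,5}->{1,3}; Z {1,2,3,4,5}->{2,3,4,5}
Constraint 2 (W != V) on D(W)={1,2,5} D(V)={1,3}: no change
Constraint 3 (W != Z) on D(W)={1,2,5} D(Z)={2,3,4,5}: no change
Constraint 4 (W + Z = V) on D(W)={1,2,5} D(Z)={2,3,4,5} D(V)={1,3}: W {1,2,5}->{1}; Z {2,3,4,5}->{2}; V {1,3}->{3}
So after all 4 constraints: D(W) = {1}

Answer: {1}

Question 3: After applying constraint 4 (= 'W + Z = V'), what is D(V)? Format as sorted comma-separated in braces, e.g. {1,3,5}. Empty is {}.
Answer: {3}

Derivation:
Constraint 1 (V < Z) on D(V)={1,3,5} D(Z)={1,2,3,4,5}: V {1,3,5}->{1,3}; Z {1,2,3,4,5}->{2,3,4,5}
Constraint 2 (W != V) on D(W)={1,2,5} D(V)={1,3}: no change
Constraint 3 (W != Z) on D(W)={1,2,5} D(Z)={2,3,4,5}: no change
Constraint 4 (W + Z = V) on D(W)={1,2,5} D(Z)={2,3,4,5} D(V)={1,3}: W {1,2,5}->{1}; Z {2,3,4,5}->{2}; V {1,3}->{3}
So after constraint 4: D(V) = {3}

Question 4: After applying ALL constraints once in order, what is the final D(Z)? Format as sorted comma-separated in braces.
Answer: {2}

Derivation:
Constraint 1 (V < Z) on D(V)={1,3,5} D(Z)={1,2,3,4,5}: V {1,3,5}->{1,3}; Z {1,2,3,4,5}->{2,3,4,5}
Constraint 2 (W != V) on D(W)={1,2,5} D(V)={1,3}: no change
Constraint 3 (W != Z) on D(W)={1,2,5} D(Z)={2,3,4,5}: no change
Constraint 4 (W + Z = V) on D(W)={1,2,5} D(Z)={2,3,4,5} D(V)={1,3}: W {1,2,5}->{1}; Z {2,3,4,5}->{2}; V {1,3}->{3}
So after all 4 constraints: D(Z) = {2}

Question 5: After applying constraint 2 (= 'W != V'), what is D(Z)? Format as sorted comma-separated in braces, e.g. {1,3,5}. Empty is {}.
Constraint 1 (V < Z) on D(V)={1,3,5} D(Z)={1,2,3,4,5}: V {1,3,5}->{1,3}; Z {1,2,3,4,5}->{2,3,4,5}
Constraint 2 (W != V) on D(W)={1,2,5} D(V)={1,3}: no change
So after constraint 2: D(Z) = {2,3,4,5}

Answer: {2,3,4,5}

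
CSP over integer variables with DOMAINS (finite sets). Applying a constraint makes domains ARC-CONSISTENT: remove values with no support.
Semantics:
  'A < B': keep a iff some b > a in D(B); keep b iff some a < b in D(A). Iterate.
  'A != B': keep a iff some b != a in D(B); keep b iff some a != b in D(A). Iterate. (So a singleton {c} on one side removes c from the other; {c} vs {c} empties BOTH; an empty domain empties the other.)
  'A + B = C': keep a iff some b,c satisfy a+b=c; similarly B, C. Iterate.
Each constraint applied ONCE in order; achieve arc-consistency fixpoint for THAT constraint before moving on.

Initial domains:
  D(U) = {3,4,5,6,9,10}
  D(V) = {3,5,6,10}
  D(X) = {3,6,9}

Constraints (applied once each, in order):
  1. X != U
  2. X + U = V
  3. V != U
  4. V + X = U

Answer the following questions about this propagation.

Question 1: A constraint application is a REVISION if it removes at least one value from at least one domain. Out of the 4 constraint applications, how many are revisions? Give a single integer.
Answer: 2

Derivation:
Constraint 1 (X != U) on D(X)={3,6,9} D(U)={3,4,5,6,9,10}: no change => not a revision
Constraint 2 (X + U = V) on D(X)={3,6,9} D(U)={3,4,5,6,9,10} D(V)={3,5,6,10}: X {3,6,9}->{3,6}; U {3,4,5,6,9,10}->{3,4}; V {3,5,6,10}->{6,10} => REVISION
Constraint 3 (V != U) on D(V)={6,10} D(U)={3,4}: no change => not a revision
Constraint 4 (V + X = U) on D(V)={6,10} D(X)={3,6} D(U)={3,4}: V {6,10}->{}; X {3,6}->{}; U {3,4}->{} => REVISION
Total revisions = 2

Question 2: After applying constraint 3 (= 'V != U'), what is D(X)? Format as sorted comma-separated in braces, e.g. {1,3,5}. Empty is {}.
Constraint 1 (X != U) on D(X)={3,6,9} D(U)={3,4,5,6,9,10}: no change
Constraint 2 (X + U = V) on D(X)={3,6,9} D(U)={3,4,5,6,9,10} D(V)={3,5,6,10}: X {3,6,9}->{3,6}; U {3,4,5,6,9,10}->{3,4}; V {3,5,6,10}->{6,10}
Constraint 3 (V != U) on D(V)={6,10} D(U)={3,4}: no change
So after constraint 3: D(X) = {3,6}

Answer: {3,6}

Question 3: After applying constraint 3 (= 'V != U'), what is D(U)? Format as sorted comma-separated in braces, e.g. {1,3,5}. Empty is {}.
Constraint 1 (X != U) on D(X)={3,6,9} D(U)={3,4,5,6,9,10}: no change
Constraint 2 (X + U = V) on D(X)={3,6,9} D(U)={3,4,5,6,9,10} D(V)={3,5,6,10}: X {3,6,9}->{3,6}; U {3,4,5,6,9,10}->{3,4}; V {3,5,6,10}->{6,10}
Constraint 3 (V != U) on D(V)={6,10} D(U)={3,4}: no change
So after constraint 3: D(U) = {3,4}

Answer: {3,4}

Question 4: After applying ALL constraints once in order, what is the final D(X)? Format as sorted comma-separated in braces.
Answer: {}

Derivation:
Constraint 1 (X != U) on D(X)={3,6,9} D(U)={3,4,5,6,9,10}: no change
Constraint 2 (X + U = V) on D(X)={3,6,9} D(U)={3,4,5,6,9,10} D(V)={3,5,6,10}: X {3,6,9}->{3,6}; U {3,4,5,6,9,10}->{3,4}; V {3,5,6,10}->{6,10}
Constraint 3 (V != U) on D(V)={6,10} D(U)={3,4}: no change
Constraint 4 (V + X = U) on D(V)={6,10} D(X)={3,6} D(U)={3,4}: V {6,10}->{}; X {3,6}->{}; U {3,4}->{}
So after all 4 constraints: D(X) = {}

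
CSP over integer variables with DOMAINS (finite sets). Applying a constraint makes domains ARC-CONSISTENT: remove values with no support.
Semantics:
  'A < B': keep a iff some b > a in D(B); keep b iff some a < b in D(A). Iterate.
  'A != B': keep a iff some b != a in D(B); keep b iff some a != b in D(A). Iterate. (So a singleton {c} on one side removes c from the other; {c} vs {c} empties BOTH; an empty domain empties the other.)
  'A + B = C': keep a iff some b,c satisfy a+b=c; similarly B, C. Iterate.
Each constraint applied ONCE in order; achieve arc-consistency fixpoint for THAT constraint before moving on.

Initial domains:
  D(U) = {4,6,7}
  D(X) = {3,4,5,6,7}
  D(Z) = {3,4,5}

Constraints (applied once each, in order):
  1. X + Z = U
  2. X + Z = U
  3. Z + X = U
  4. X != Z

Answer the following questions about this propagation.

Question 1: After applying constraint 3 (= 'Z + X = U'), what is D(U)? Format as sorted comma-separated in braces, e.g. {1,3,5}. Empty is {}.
Constraint 1 (X + Z = U) on D(X)={3,4,5,6,7} D(Z)={3,4,5} D(U)={4,6,7}: X {3,4,5,6,7}->{3,4}; Z {3,4,5}->{3,4}; U {4,6,7}->{6,7}
Constraint 2 (X + Z = U) on D(X)={3,4} D(Z)={3,4} D(U)={6,7}: no change
Constraint 3 (Z + X = U) on D(Z)={3,4} D(X)={3,4} D(U)={6,7}: no change
So after constraint 3: D(U) = {6,7}

Answer: {6,7}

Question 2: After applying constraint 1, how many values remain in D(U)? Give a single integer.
Constraint 1 (X + Z = U) on D(X)={3,4,5,6,7} D(Z)={3,4,5} D(U)={4,6,7}: X {3,4,5,6,7}->{3,4}; Z {3,4,5}->{3,4}; U {4,6,7}->{6,7}
So after constraint 1: D(U)={6,7}, size = 2

Answer: 2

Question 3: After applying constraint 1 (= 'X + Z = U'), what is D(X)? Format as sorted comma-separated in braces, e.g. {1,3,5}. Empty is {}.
Answer: {3,4}

Derivation:
Constraint 1 (X + Z = U) on D(X)={3,4,5,6,7} D(Z)={3,4,5} D(U)={4,6,7}: X {3,4,5,6,7}->{3,4}; Z {3,4,5}->{3,4}; U {4,6,7}->{6,7}
So after constraint 1: D(X) = {3,4}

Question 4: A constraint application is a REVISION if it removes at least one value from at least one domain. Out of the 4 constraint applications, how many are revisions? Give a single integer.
Constraint 1 (X + Z = U) on D(X)={3,4,5,6,7} D(Z)={3,4,5} D(U)={4,6,7}: X {3,4,5,6,7}->{3,4}; Z {3,4,5}->{3,4}; U {4,6,7}->{6,7} => REVISION
Constraint 2 (X + Z = U) on D(X)={3,4} D(Z)={3,4} D(U)={6,7}: no change => not a revision
Constraint 3 (Z + X = U) on D(Z)={3,4} D(X)={3,4} D(U)={6,7}: no change => not a revision
Constraint 4 (X != Z) on D(X)={3,4} D(Z)={3,4}: no change => not a revision
Total revisions = 1

Answer: 1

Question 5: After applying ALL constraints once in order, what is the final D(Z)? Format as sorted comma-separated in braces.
Answer: {3,4}

Derivation:
Constraint 1 (X + Z = U) on D(X)={3,4,5,6,7} D(Z)={3,4,5} D(U)={4,6,7}: X {3,4,5,6,7}->{3,4}; Z {3,4,5}->{3,4}; U {4,6,7}->{6,7}
Constraint 2 (X + Z = U) on D(X)={3,4} D(Z)={3,4} D(U)={6,7}: no change
Constraint 3 (Z + X = U) on D(Z)={3,4} D(X)={3,4} D(U)={6,7}: no change
Constraint 4 (X != Z) on D(X)={3,4} D(Z)={3,4}: no change
So after all 4 constraints: D(Z) = {3,4}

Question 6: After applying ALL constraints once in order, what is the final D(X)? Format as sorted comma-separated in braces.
Constraint 1 (X + Z = U) on D(X)={3,4,5,6,7} D(Z)={3,4,5} D(U)={4,6,7}: X {3,4,5,6,7}->{3,4}; Z {3,4,5}->{3,4}; U {4,6,7}->{6,7}
Constraint 2 (X + Z = U) on D(X)={3,4} D(Z)={3,4} D(U)={6,7}: no change
Constraint 3 (Z + X = U) on D(Z)={3,4} D(X)={3,4} D(U)={6,7}: no change
Constraint 4 (X != Z) on D(X)={3,4} D(Z)={3,4}: no change
So after all 4 constraints: D(X) = {3,4}

Answer: {3,4}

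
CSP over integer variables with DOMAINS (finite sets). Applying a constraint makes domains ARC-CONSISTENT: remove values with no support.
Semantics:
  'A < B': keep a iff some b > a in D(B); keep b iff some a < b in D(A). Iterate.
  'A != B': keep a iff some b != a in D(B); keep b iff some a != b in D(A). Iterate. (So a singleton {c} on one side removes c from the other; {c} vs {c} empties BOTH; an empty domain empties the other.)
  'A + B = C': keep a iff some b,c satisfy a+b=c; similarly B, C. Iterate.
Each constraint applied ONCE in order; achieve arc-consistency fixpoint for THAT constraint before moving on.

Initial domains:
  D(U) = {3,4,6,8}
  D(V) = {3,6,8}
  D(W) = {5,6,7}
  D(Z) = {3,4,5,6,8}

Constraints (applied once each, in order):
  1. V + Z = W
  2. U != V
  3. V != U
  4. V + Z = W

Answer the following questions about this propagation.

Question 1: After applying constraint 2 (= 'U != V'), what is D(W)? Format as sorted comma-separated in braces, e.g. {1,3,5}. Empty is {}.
Constraint 1 (V + Z = W) on D(V)={3,6,8} D(Z)={3,4,5,6,8} D(W)={5,6,7}: V {3,6,8}->{3}; Z {3,4,5,6,8}->{3,4}; W {5,6,7}->{6,7}
Constraint 2 (U != V) on D(U)={3,4,6,8} D(V)={3}: U {3,4,6,8}->{4,6,8}
So after constraint 2: D(W) = {6,7}

Answer: {6,7}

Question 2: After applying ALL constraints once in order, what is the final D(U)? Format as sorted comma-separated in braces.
Constraint 1 (V + Z = W) on D(V)={3,6,8} D(Z)={3,4,5,6,8} D(W)={5,6,7}: V {3,6,8}->{3}; Z {3,4,5,6,8}->{3,4}; W {5,6,7}->{6,7}
Constraint 2 (U != V) on D(U)={3,4,6,8} D(V)={3}: U {3,4,6,8}->{4,6,8}
Constraint 3 (V != U) on D(V)={3} D(U)={4,6,8}: no change
Constraint 4 (V + Z = W) on D(V)={3} D(Z)={3,4} D(W)={6,7}: no change
So after all 4 constraints: D(U) = {4,6,8}

Answer: {4,6,8}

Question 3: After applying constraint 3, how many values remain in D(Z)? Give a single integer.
Answer: 2

Derivation:
Constraint 1 (V + Z = W) on D(V)={3,6,8} D(Z)={3,4,5,6,8} D(W)={5,6,7}: V {3,6,8}->{3}; Z {3,4,5,6,8}->{3,4}; W {5,6,7}->{6,7}
Constraint 2 (U != V) on D(U)={3,4,6,8} D(V)={3}: U {3,4,6,8}->{4,6,8}
Constraint 3 (V != U) on D(V)={3} D(U)={4,6,8}: no change
So after constraint 3: D(Z)={3,4}, size = 2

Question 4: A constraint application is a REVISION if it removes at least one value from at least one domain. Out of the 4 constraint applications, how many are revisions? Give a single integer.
Constraint 1 (V + Z = W) on D(V)={3,6,8} D(Z)={3,4,5,6,8} D(W)={5,6,7}: V {3,6,8}->{3}; Z {3,4,5,6,8}->{3,4}; W {5,6,7}->{6,7} => REVISION
Constraint 2 (U != V) on D(U)={3,4,6,8} D(V)={3}: U {3,4,6,8}->{4,6,8} => REVISION
Constraint 3 (V != U) on D(V)={3} D(U)={4,6,8}: no change => not a revision
Constraint 4 (V + Z = W) on D(V)={3} D(Z)={3,4} D(W)={6,7}: no change => not a revision
Total revisions = 2

Answer: 2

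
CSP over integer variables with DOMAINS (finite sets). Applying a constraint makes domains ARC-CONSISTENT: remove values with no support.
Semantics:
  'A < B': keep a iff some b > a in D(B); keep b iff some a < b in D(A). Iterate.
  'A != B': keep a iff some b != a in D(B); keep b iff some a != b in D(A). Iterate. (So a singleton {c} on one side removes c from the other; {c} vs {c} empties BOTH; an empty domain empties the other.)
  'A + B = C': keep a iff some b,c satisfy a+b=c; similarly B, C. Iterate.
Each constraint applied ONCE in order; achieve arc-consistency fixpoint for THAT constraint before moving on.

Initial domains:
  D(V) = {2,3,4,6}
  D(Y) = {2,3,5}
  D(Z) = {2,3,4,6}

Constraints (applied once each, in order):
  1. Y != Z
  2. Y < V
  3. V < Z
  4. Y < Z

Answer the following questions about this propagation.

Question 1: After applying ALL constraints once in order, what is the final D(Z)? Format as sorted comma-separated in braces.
Constraint 1 (Y != Z) on D(Y)={2,3,5} D(Z)={2,3,4,6}: no change
Constraint 2 (Y < V) on D(Y)={2,3,5} D(V)={2,3,4,6}: V {2,3,4,6}->{3,4,6}
Constraint 3 (V < Z) on D(V)={3,4,6} D(Z)={2,3,4,6}: V {3,4,6}->{3,4}; Z {2,3,4,6}->{4,6}
Constraint 4 (Y < Z) on D(Y)={2,3,5} D(Z)={4,6}: no change
So after all 4 constraints: D(Z) = {4,6}

Answer: {4,6}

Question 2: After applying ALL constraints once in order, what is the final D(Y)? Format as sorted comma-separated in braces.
Answer: {2,3,5}

Derivation:
Constraint 1 (Y != Z) on D(Y)={2,3,5} D(Z)={2,3,4,6}: no change
Constraint 2 (Y < V) on D(Y)={2,3,5} D(V)={2,3,4,6}: V {2,3,4,6}->{3,4,6}
Constraint 3 (V < Z) on D(V)={3,4,6} D(Z)={2,3,4,6}: V {3,4,6}->{3,4}; Z {2,3,4,6}->{4,6}
Constraint 4 (Y < Z) on D(Y)={2,3,5} D(Z)={4,6}: no change
So after all 4 constraints: D(Y) = {2,3,5}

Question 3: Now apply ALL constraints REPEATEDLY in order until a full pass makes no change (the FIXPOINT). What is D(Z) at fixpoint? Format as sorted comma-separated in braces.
Answer: {4,6}

Derivation:
pass 0 (initial): D(Z)={2,3,4,6}
pass 1: V {2,3,4,6}->{3,4}; Z {2,3,4,6}->{4,6}
pass 2: Y {2,3,5}->{2,3}
pass 3: no change
Fixpoint after 3 passes: D(Z) = {4,6}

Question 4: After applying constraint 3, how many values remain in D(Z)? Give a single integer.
Constraint 1 (Y != Z) on D(Y)={2,3,5} D(Z)={2,3,4,6}: no change
Constraint 2 (Y < V) on D(Y)={2,3,5} D(V)={2,3,4,6}: V {2,3,4,6}->{3,4,6}
Constraint 3 (V < Z) on D(V)={3,4,6} D(Z)={2,3,4,6}: V {3,4,6}->{3,4}; Z {2,3,4,6}->{4,6}
So after constraint 3: D(Z)={4,6}, size = 2

Answer: 2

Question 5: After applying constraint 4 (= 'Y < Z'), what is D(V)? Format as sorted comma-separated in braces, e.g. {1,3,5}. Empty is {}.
Answer: {3,4}

Derivation:
Constraint 1 (Y != Z) on D(Y)={2,3,5} D(Z)={2,3,4,6}: no change
Constraint 2 (Y < V) on D(Y)={2,3,5} D(V)={2,3,4,6}: V {2,3,4,6}->{3,4,6}
Constraint 3 (V < Z) on D(V)={3,4,6} D(Z)={2,3,4,6}: V {3,4,6}->{3,4}; Z {2,3,4,6}->{4,6}
Constraint 4 (Y < Z) on D(Y)={2,3,5} D(Z)={4,6}: no change
So after constraint 4: D(V) = {3,4}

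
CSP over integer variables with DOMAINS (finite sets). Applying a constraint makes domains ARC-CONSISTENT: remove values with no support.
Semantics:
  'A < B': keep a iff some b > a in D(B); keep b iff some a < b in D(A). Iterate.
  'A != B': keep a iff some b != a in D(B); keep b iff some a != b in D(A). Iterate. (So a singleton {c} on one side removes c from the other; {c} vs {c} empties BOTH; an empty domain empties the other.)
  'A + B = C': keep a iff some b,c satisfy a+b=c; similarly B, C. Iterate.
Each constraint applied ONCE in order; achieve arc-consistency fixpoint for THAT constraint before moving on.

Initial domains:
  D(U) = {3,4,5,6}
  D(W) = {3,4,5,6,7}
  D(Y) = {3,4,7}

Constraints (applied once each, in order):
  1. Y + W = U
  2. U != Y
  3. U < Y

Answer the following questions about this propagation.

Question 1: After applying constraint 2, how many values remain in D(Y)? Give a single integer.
Constraint 1 (Y + W = U) on D(Y)={3,4,7} D(W)={3,4,5,6,7} D(U)={3,4,5,6}: Y {3,4,7}->{3}; W {3,4,5,6,7}->{3}; U {3,4,5,6}->{6}
Constraint 2 (U != Y) on D(U)={6} D(Y)={3}: no change
So after constraint 2: D(Y)={3}, size = 1

Answer: 1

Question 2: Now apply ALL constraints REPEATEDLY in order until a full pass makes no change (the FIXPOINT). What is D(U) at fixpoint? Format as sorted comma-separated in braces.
pass 0 (initial): D(U)={3,4,5,6}
pass 1: U {3,4,5,6}->{}; W {3,4,5,6,7}->{3}; Y {3,4,7}->{}
pass 2: W {3}->{}
pass 3: no change
Fixpoint after 3 passes: D(U) = {}

Answer: {}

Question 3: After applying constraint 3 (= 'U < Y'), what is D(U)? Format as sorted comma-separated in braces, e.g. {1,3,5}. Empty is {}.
Answer: {}

Derivation:
Constraint 1 (Y + W = U) on D(Y)={3,4,7} D(W)={3,4,5,6,7} D(U)={3,4,5,6}: Y {3,4,7}->{3}; W {3,4,5,6,7}->{3}; U {3,4,5,6}->{6}
Constraint 2 (U != Y) on D(U)={6} D(Y)={3}: no change
Constraint 3 (U < Y) on D(U)={6} D(Y)={3}: U {6}->{}; Y {3}->{}
So after constraint 3: D(U) = {}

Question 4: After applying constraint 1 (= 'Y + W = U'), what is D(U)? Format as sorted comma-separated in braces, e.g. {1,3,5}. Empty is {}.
Constraint 1 (Y + W = U) on D(Y)={3,4,7} D(W)={3,4,5,6,7} D(U)={3,4,5,6}: Y {3,4,7}->{3}; W {3,4,5,6,7}->{3}; U {3,4,5,6}->{6}
So after constraint 1: D(U) = {6}

Answer: {6}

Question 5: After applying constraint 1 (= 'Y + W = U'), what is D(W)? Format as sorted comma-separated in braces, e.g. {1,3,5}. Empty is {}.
Constraint 1 (Y + W = U) on D(Y)={3,4,7} D(W)={3,4,5,6,7} D(U)={3,4,5,6}: Y {3,4,7}->{3}; W {3,4,5,6,7}->{3}; U {3,4,5,6}->{6}
So after constraint 1: D(W) = {3}

Answer: {3}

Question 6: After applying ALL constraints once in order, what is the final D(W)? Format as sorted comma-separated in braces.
Constraint 1 (Y + W = U) on D(Y)={3,4,7} D(W)={3,4,5,6,7} D(U)={3,4,5,6}: Y {3,4,7}->{3}; W {3,4,5,6,7}->{3}; U {3,4,5,6}->{6}
Constraint 2 (U != Y) on D(U)={6} D(Y)={3}: no change
Constraint 3 (U < Y) on D(U)={6} D(Y)={3}: U {6}->{}; Y {3}->{}
So after all 3 constraints: D(W) = {3}

Answer: {3}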